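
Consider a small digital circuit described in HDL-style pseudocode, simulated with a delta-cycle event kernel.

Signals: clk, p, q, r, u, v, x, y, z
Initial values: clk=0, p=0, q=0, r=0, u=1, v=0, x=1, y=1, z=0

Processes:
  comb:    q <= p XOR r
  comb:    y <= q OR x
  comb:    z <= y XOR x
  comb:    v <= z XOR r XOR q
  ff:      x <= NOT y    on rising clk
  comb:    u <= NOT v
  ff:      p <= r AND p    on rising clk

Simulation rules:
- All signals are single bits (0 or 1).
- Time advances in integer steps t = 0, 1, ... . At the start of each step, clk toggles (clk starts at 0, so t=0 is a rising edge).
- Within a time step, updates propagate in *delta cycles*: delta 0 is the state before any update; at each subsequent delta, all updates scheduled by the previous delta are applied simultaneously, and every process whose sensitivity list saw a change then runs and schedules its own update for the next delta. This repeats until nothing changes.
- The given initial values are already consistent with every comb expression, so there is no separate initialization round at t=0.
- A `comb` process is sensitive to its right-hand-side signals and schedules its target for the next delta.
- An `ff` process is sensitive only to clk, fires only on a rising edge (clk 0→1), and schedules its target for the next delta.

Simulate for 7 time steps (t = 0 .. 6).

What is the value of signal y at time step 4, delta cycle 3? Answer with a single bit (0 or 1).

0

t=0 Δ0: y=1 v=0 x=1 q=0 r=0 z=0 p=0 u=1 clk=0
  Δ1: clk:0→1
  Δ2: x:1→0
  Δ3: y:1→0, z:0→1
  Δ4: v:0→1, z:1→0
  Δ5: v:1→0, u:1→0
  Δ6: u:0→1
  (6Δ to stable)
t=1 Δ0: y=0 v=0 x=0 q=0 r=0 z=0 p=0 u=1 clk=1
  Δ1: clk:1→0
  (1Δ to stable)
t=2 Δ0: y=0 v=0 x=0 q=0 r=0 z=0 p=0 u=1 clk=0
  Δ1: clk:0→1
  Δ2: x:0→1
  Δ3: y:0→1, z:0→1
  Δ4: v:0→1, z:1→0
  Δ5: v:1→0, u:1→0
  Δ6: u:0→1
  (6Δ to stable)
t=3 Δ0: y=1 v=0 x=1 q=0 r=0 z=0 p=0 u=1 clk=1
  Δ1: clk:1→0
  (1Δ to stable)
t=4 Δ0: y=1 v=0 x=1 q=0 r=0 z=0 p=0 u=1 clk=0
  Δ1: clk:0→1
  Δ2: x:1→0
  Δ3: y:1→0, z:0→1
  Δ4: v:0→1, z:1→0
  Δ5: v:1→0, u:1→0
  Δ6: u:0→1
  (6Δ to stable)
t=5 Δ0: y=0 v=0 x=0 q=0 r=0 z=0 p=0 u=1 clk=1
  Δ1: clk:1→0
  (1Δ to stable)
t=6 Δ0: y=0 v=0 x=0 q=0 r=0 z=0 p=0 u=1 clk=0
  Δ1: clk:0→1
  Δ2: x:0→1
  Δ3: y:0→1, z:0→1
  Δ4: v:0→1, z:1→0
  Δ5: v:1→0, u:1→0
  Δ6: u:0→1
  (6Δ to stable)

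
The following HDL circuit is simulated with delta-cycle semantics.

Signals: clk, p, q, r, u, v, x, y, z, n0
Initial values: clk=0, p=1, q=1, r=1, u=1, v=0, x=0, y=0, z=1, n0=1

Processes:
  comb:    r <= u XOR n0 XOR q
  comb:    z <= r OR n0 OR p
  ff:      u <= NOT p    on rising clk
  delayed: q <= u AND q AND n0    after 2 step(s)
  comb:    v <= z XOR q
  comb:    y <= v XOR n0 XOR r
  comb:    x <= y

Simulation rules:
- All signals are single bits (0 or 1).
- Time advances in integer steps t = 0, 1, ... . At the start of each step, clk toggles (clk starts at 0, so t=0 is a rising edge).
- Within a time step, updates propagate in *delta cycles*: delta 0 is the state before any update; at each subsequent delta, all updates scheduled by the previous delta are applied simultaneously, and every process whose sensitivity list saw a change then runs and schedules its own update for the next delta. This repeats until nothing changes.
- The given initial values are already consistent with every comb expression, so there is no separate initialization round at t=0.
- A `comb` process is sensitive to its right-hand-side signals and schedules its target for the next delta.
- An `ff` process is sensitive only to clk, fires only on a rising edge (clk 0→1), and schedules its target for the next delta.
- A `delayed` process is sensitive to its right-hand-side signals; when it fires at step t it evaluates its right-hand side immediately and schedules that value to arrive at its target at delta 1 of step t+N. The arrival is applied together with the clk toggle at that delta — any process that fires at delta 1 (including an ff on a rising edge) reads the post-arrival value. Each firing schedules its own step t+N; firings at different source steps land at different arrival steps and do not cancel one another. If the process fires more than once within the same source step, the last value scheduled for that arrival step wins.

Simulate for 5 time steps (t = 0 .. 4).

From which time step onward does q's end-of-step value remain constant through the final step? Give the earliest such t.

2

t0.Δ0 u=1 y=0 v=0 n0=1 q=1 x=0 r=1 p=1 z=1 clk=0
t0.Δ1 u=1 y=0 v=0 n0=1 q=1 x=0 r=1 p=1 z=1 clk=1
t0.Δ2 u=0 y=0 v=0 n0=1 q=1 x=0 r=1 p=1 z=1 clk=1
t0.Δ3 u=0 y=0 v=0 n0=1 q=1 x=0 r=0 p=1 z=1 clk=1
t0.Δ4 u=0 y=1 v=0 n0=1 q=1 x=0 r=0 p=1 z=1 clk=1
t0.Δ5 u=0 y=1 v=0 n0=1 q=1 x=1 r=0 p=1 z=1 clk=1
t1.Δ0 u=0 y=1 v=0 n0=1 q=1 x=1 r=0 p=1 z=1 clk=1
t1.Δ1 u=0 y=1 v=0 n0=1 q=1 x=1 r=0 p=1 z=1 clk=0
t2.Δ0 u=0 y=1 v=0 n0=1 q=1 x=1 r=0 p=1 z=1 clk=0
t2.Δ1 u=0 y=1 v=0 n0=1 q=0 x=1 r=0 p=1 z=1 clk=1
t2.Δ2 u=0 y=1 v=1 n0=1 q=0 x=1 r=1 p=1 z=1 clk=1
t3.Δ0 u=0 y=1 v=1 n0=1 q=0 x=1 r=1 p=1 z=1 clk=1
t3.Δ1 u=0 y=1 v=1 n0=1 q=0 x=1 r=1 p=1 z=1 clk=0
t4.Δ0 u=0 y=1 v=1 n0=1 q=0 x=1 r=1 p=1 z=1 clk=0
t4.Δ1 u=0 y=1 v=1 n0=1 q=0 x=1 r=1 p=1 z=1 clk=1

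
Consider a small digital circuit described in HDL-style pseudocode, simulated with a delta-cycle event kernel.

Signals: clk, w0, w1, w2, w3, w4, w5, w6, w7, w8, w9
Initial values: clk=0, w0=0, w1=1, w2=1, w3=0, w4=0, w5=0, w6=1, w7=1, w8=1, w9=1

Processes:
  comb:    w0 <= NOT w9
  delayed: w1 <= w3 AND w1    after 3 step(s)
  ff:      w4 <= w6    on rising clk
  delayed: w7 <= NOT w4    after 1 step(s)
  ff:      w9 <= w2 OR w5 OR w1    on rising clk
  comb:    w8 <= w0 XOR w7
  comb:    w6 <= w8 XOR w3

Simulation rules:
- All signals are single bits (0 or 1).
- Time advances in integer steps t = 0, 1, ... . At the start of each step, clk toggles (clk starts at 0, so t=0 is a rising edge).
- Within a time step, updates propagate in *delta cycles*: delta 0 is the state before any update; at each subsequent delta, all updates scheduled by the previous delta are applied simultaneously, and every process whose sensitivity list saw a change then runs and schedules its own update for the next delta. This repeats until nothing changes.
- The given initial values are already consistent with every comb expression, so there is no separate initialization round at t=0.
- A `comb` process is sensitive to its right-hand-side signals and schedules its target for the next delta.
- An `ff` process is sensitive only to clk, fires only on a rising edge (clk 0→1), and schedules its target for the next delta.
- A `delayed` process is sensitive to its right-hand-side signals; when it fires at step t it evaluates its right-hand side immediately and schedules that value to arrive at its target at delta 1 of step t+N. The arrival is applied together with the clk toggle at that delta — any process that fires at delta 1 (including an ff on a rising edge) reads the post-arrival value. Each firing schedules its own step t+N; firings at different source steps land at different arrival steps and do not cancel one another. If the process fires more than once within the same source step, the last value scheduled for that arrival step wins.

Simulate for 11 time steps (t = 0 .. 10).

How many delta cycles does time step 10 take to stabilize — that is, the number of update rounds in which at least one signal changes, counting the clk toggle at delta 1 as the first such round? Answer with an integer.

2

t=0 Δ0: w5=0 w0=0 w7=1 w6=1 w3=0 w4=0 w9=1 w8=1 clk=0 w1=1 w2=1
  Δ1: clk:0→1
  Δ2: w4:0→1
  (2Δ to stable)
t=1 Δ0: w5=0 w0=0 w7=1 w6=1 w3=0 w4=1 w9=1 w8=1 clk=1 w1=1 w2=1
  Δ1: w7:1→0, clk:1→0
  Δ2: w8:1→0
  Δ3: w6:1→0
  (3Δ to stable)
t=2 Δ0: w5=0 w0=0 w7=0 w6=0 w3=0 w4=1 w9=1 w8=0 clk=0 w1=1 w2=1
  Δ1: clk:0→1
  Δ2: w4:1→0
  (2Δ to stable)
t=3 Δ0: w5=0 w0=0 w7=0 w6=0 w3=0 w4=0 w9=1 w8=0 clk=1 w1=1 w2=1
  Δ1: w7:0→1, clk:1→0
  Δ2: w8:0→1
  Δ3: w6:0→1
  (3Δ to stable)
t=4 Δ0: w5=0 w0=0 w7=1 w6=1 w3=0 w4=0 w9=1 w8=1 clk=0 w1=1 w2=1
  Δ1: clk:0→1
  Δ2: w4:0→1
  (2Δ to stable)
t=5 Δ0: w5=0 w0=0 w7=1 w6=1 w3=0 w4=1 w9=1 w8=1 clk=1 w1=1 w2=1
  Δ1: w7:1→0, clk:1→0
  Δ2: w8:1→0
  Δ3: w6:1→0
  (3Δ to stable)
t=6 Δ0: w5=0 w0=0 w7=0 w6=0 w3=0 w4=1 w9=1 w8=0 clk=0 w1=1 w2=1
  Δ1: clk:0→1
  Δ2: w4:1→0
  (2Δ to stable)
t=7 Δ0: w5=0 w0=0 w7=0 w6=0 w3=0 w4=0 w9=1 w8=0 clk=1 w1=1 w2=1
  Δ1: w7:0→1, clk:1→0
  Δ2: w8:0→1
  Δ3: w6:0→1
  (3Δ to stable)
t=8 Δ0: w5=0 w0=0 w7=1 w6=1 w3=0 w4=0 w9=1 w8=1 clk=0 w1=1 w2=1
  Δ1: clk:0→1
  Δ2: w4:0→1
  (2Δ to stable)
t=9 Δ0: w5=0 w0=0 w7=1 w6=1 w3=0 w4=1 w9=1 w8=1 clk=1 w1=1 w2=1
  Δ1: w7:1→0, clk:1→0
  Δ2: w8:1→0
  Δ3: w6:1→0
  (3Δ to stable)
t=10 Δ0: w5=0 w0=0 w7=0 w6=0 w3=0 w4=1 w9=1 w8=0 clk=0 w1=1 w2=1
  Δ1: clk:0→1
  Δ2: w4:1→0
  (2Δ to stable)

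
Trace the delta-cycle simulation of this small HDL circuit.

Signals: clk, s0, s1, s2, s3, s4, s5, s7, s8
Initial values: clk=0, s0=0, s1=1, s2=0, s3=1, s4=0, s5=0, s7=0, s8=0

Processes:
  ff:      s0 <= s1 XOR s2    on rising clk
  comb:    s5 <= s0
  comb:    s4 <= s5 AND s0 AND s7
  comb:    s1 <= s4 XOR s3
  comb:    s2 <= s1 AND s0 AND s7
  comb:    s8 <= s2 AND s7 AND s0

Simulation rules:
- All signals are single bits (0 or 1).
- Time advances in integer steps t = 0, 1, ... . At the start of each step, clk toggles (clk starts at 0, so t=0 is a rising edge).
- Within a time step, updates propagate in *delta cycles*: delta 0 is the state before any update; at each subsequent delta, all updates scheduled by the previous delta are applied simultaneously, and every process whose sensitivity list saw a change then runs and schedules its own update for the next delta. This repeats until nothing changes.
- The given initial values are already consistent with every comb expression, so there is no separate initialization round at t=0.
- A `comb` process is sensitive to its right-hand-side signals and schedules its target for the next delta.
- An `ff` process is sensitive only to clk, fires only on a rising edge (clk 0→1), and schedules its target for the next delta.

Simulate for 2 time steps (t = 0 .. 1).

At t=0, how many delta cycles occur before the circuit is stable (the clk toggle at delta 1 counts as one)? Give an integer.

3

t=0 Δ0: s5=0 s3=1 s0=0 s7=0 s4=0 s1=1 clk=0 s2=0 s8=0
  Δ1: clk:0→1
  Δ2: s0:0→1
  Δ3: s5:0→1
  (3Δ to stable)
t=1 Δ0: s5=1 s3=1 s0=1 s7=0 s4=0 s1=1 clk=1 s2=0 s8=0
  Δ1: clk:1→0
  (1Δ to stable)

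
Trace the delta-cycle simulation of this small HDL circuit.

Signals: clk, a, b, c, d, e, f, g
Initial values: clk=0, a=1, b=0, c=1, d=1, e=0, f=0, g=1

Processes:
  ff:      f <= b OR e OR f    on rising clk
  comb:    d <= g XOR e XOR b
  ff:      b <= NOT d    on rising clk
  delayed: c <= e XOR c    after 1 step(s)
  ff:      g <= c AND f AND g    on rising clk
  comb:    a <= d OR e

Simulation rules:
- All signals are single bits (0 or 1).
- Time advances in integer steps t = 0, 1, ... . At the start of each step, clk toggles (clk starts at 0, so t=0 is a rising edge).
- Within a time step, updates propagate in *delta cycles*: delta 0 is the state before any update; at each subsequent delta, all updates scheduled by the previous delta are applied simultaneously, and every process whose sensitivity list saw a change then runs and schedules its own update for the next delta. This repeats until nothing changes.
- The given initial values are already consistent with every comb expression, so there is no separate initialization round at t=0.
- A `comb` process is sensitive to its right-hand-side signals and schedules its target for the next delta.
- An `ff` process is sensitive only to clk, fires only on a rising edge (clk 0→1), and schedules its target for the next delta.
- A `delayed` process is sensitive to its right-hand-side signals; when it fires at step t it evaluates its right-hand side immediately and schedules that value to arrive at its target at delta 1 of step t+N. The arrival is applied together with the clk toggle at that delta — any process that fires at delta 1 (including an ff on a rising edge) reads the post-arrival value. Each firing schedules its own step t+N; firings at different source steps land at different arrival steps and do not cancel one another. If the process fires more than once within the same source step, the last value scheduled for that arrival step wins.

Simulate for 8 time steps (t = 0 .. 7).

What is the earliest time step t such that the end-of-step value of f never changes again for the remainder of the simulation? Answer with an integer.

[bits: d,b,clk,a,g,c,f,e]
t=0: Δ0=10011100 Δ1=10111100 Δ2=10110100 Δ3=00110100 Δ4=00100100 | 4Δ
t=1: Δ0=00100100 Δ1=00000100 | 1Δ
t=2: Δ0=00000100 Δ1=00100100 Δ2=01100100 Δ3=11100100 Δ4=11110100 | 4Δ
t=3: Δ0=11110100 Δ1=11010100 | 1Δ
t=4: Δ0=11010100 Δ1=11110100 Δ2=10110110 Δ3=00110110 Δ4=00100110 | 4Δ
t=5: Δ0=00100110 Δ1=00000110 | 1Δ
t=6: Δ0=00000110 Δ1=00100110 Δ2=01100110 Δ3=11100110 Δ4=11110110 | 4Δ
t=7: Δ0=11110110 Δ1=11010110 | 1Δ

4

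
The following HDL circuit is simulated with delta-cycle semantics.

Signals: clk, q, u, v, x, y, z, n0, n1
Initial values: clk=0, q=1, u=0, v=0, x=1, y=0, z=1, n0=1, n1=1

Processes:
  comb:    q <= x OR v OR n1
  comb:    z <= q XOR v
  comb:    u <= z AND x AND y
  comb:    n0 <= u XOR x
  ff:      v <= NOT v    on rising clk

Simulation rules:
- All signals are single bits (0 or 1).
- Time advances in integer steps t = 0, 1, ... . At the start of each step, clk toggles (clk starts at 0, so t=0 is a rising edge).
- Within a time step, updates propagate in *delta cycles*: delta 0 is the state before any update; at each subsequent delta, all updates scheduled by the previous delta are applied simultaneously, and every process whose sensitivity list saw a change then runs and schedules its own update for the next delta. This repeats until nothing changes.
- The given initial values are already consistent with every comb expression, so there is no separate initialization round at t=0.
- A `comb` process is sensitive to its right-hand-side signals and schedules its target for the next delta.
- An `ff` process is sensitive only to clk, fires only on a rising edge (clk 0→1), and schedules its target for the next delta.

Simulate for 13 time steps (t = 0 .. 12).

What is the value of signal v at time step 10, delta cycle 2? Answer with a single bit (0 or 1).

0

[bits: y,u,n1,v,z,x,q,n0,clk]
t=0: Δ0=001011110 Δ1=001011111 Δ2=001111111 Δ3=001101111 | 3Δ
t=1: Δ0=001101111 Δ1=001101110 | 1Δ
t=2: Δ0=001101110 Δ1=001101111 Δ2=001001111 Δ3=001011111 | 3Δ
t=3: Δ0=001011111 Δ1=001011110 | 1Δ
t=4: Δ0=001011110 Δ1=001011111 Δ2=001111111 Δ3=001101111 | 3Δ
t=5: Δ0=001101111 Δ1=001101110 | 1Δ
t=6: Δ0=001101110 Δ1=001101111 Δ2=001001111 Δ3=001011111 | 3Δ
t=7: Δ0=001011111 Δ1=001011110 | 1Δ
t=8: Δ0=001011110 Δ1=001011111 Δ2=001111111 Δ3=001101111 | 3Δ
t=9: Δ0=001101111 Δ1=001101110 | 1Δ
t=10: Δ0=001101110 Δ1=001101111 Δ2=001001111 Δ3=001011111 | 3Δ
t=11: Δ0=001011111 Δ1=001011110 | 1Δ
t=12: Δ0=001011110 Δ1=001011111 Δ2=001111111 Δ3=001101111 | 3Δ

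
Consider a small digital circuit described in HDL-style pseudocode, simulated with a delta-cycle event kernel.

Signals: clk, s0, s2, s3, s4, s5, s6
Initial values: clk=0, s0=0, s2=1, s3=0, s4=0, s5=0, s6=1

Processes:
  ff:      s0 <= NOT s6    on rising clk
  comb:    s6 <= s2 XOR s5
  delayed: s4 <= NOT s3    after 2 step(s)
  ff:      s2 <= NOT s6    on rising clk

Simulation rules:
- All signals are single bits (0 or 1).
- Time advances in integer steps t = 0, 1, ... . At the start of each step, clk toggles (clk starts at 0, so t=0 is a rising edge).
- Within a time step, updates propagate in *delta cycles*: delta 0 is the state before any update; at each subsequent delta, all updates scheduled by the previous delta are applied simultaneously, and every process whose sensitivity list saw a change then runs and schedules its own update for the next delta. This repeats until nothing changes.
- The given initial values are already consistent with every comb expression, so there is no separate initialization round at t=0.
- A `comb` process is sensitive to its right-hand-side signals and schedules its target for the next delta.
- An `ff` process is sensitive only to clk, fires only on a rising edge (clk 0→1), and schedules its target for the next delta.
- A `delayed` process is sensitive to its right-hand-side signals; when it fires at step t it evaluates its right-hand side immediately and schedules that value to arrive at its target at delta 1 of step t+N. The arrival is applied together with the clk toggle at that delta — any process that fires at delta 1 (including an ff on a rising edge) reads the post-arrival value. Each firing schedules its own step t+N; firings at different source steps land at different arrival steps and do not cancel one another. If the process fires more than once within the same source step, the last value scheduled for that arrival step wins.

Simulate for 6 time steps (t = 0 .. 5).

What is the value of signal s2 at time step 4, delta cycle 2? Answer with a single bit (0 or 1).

0

t0.Δ0 s5=0 clk=0 s2=1 s3=0 s0=0 s4=0 s6=1
t0.Δ1 s5=0 clk=1 s2=1 s3=0 s0=0 s4=0 s6=1
t0.Δ2 s5=0 clk=1 s2=0 s3=0 s0=0 s4=0 s6=1
t0.Δ3 s5=0 clk=1 s2=0 s3=0 s0=0 s4=0 s6=0
t1.Δ0 s5=0 clk=1 s2=0 s3=0 s0=0 s4=0 s6=0
t1.Δ1 s5=0 clk=0 s2=0 s3=0 s0=0 s4=0 s6=0
t2.Δ0 s5=0 clk=0 s2=0 s3=0 s0=0 s4=0 s6=0
t2.Δ1 s5=0 clk=1 s2=0 s3=0 s0=0 s4=0 s6=0
t2.Δ2 s5=0 clk=1 s2=1 s3=0 s0=1 s4=0 s6=0
t2.Δ3 s5=0 clk=1 s2=1 s3=0 s0=1 s4=0 s6=1
t3.Δ0 s5=0 clk=1 s2=1 s3=0 s0=1 s4=0 s6=1
t3.Δ1 s5=0 clk=0 s2=1 s3=0 s0=1 s4=0 s6=1
t4.Δ0 s5=0 clk=0 s2=1 s3=0 s0=1 s4=0 s6=1
t4.Δ1 s5=0 clk=1 s2=1 s3=0 s0=1 s4=0 s6=1
t4.Δ2 s5=0 clk=1 s2=0 s3=0 s0=0 s4=0 s6=1
t4.Δ3 s5=0 clk=1 s2=0 s3=0 s0=0 s4=0 s6=0
t5.Δ0 s5=0 clk=1 s2=0 s3=0 s0=0 s4=0 s6=0
t5.Δ1 s5=0 clk=0 s2=0 s3=0 s0=0 s4=0 s6=0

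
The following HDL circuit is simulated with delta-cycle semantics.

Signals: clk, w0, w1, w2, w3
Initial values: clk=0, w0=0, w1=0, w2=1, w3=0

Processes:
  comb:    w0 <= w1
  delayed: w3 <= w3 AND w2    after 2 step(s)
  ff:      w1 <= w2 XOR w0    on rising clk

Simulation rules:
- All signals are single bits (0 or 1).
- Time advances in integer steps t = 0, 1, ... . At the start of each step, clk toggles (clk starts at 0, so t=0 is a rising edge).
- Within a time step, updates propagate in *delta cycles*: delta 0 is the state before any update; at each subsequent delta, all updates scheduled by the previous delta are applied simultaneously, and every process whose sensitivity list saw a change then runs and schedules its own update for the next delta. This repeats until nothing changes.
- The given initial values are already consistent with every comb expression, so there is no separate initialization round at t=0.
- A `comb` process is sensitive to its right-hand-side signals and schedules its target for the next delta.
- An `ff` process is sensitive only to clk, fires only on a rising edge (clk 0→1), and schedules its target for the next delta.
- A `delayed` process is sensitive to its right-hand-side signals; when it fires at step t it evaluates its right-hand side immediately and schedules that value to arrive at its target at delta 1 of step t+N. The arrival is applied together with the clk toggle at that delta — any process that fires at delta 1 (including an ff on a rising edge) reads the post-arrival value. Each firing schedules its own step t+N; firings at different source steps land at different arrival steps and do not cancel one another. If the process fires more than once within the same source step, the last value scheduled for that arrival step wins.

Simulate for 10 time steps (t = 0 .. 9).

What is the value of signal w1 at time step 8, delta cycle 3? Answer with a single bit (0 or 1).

[bits: w2,w1,w3,w0,clk]
t=0: Δ0=10000 Δ1=10001 Δ2=11001 Δ3=11011 | 3Δ
t=1: Δ0=11011 Δ1=11010 | 1Δ
t=2: Δ0=11010 Δ1=11011 Δ2=10011 Δ3=10001 | 3Δ
t=3: Δ0=10001 Δ1=10000 | 1Δ
t=4: Δ0=10000 Δ1=10001 Δ2=11001 Δ3=11011 | 3Δ
t=5: Δ0=11011 Δ1=11010 | 1Δ
t=6: Δ0=11010 Δ1=11011 Δ2=10011 Δ3=10001 | 3Δ
t=7: Δ0=10001 Δ1=10000 | 1Δ
t=8: Δ0=10000 Δ1=10001 Δ2=11001 Δ3=11011 | 3Δ
t=9: Δ0=11011 Δ1=11010 | 1Δ

1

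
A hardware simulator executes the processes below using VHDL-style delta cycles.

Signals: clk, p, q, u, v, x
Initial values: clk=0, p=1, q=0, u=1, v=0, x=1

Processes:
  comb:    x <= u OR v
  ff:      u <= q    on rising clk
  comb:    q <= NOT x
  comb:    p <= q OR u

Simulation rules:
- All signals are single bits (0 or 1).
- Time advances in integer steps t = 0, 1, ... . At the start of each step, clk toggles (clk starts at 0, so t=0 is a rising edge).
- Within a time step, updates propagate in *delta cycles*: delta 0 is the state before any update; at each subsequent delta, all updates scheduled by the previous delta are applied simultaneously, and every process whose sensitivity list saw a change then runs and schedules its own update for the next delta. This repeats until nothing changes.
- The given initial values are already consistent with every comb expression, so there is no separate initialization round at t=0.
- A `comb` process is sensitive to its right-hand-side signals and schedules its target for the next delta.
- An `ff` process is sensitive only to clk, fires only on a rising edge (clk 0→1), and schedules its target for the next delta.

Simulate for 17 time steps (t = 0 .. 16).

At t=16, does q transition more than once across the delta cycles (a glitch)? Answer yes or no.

no

t=0 Δ0: u=1 q=0 x=1 v=0 clk=0 p=1
  Δ1: clk:0→1
  Δ2: u:1→0
  Δ3: x:1→0, p:1→0
  Δ4: q:0→1
  Δ5: p:0→1
  (5Δ to stable)
t=1 Δ0: u=0 q=1 x=0 v=0 clk=1 p=1
  Δ1: clk:1→0
  (1Δ to stable)
t=2 Δ0: u=0 q=1 x=0 v=0 clk=0 p=1
  Δ1: clk:0→1
  Δ2: u:0→1
  Δ3: x:0→1
  Δ4: q:1→0
  (4Δ to stable)
t=3 Δ0: u=1 q=0 x=1 v=0 clk=1 p=1
  Δ1: clk:1→0
  (1Δ to stable)
t=4 Δ0: u=1 q=0 x=1 v=0 clk=0 p=1
  Δ1: clk:0→1
  Δ2: u:1→0
  Δ3: x:1→0, p:1→0
  Δ4: q:0→1
  Δ5: p:0→1
  (5Δ to stable)
t=5 Δ0: u=0 q=1 x=0 v=0 clk=1 p=1
  Δ1: clk:1→0
  (1Δ to stable)
t=6 Δ0: u=0 q=1 x=0 v=0 clk=0 p=1
  Δ1: clk:0→1
  Δ2: u:0→1
  Δ3: x:0→1
  Δ4: q:1→0
  (4Δ to stable)
t=7 Δ0: u=1 q=0 x=1 v=0 clk=1 p=1
  Δ1: clk:1→0
  (1Δ to stable)
t=8 Δ0: u=1 q=0 x=1 v=0 clk=0 p=1
  Δ1: clk:0→1
  Δ2: u:1→0
  Δ3: x:1→0, p:1→0
  Δ4: q:0→1
  Δ5: p:0→1
  (5Δ to stable)
t=9 Δ0: u=0 q=1 x=0 v=0 clk=1 p=1
  Δ1: clk:1→0
  (1Δ to stable)
t=10 Δ0: u=0 q=1 x=0 v=0 clk=0 p=1
  Δ1: clk:0→1
  Δ2: u:0→1
  Δ3: x:0→1
  Δ4: q:1→0
  (4Δ to stable)
t=11 Δ0: u=1 q=0 x=1 v=0 clk=1 p=1
  Δ1: clk:1→0
  (1Δ to stable)
t=12 Δ0: u=1 q=0 x=1 v=0 clk=0 p=1
  Δ1: clk:0→1
  Δ2: u:1→0
  Δ3: x:1→0, p:1→0
  Δ4: q:0→1
  Δ5: p:0→1
  (5Δ to stable)
t=13 Δ0: u=0 q=1 x=0 v=0 clk=1 p=1
  Δ1: clk:1→0
  (1Δ to stable)
t=14 Δ0: u=0 q=1 x=0 v=0 clk=0 p=1
  Δ1: clk:0→1
  Δ2: u:0→1
  Δ3: x:0→1
  Δ4: q:1→0
  (4Δ to stable)
t=15 Δ0: u=1 q=0 x=1 v=0 clk=1 p=1
  Δ1: clk:1→0
  (1Δ to stable)
t=16 Δ0: u=1 q=0 x=1 v=0 clk=0 p=1
  Δ1: clk:0→1
  Δ2: u:1→0
  Δ3: x:1→0, p:1→0
  Δ4: q:0→1
  Δ5: p:0→1
  (5Δ to stable)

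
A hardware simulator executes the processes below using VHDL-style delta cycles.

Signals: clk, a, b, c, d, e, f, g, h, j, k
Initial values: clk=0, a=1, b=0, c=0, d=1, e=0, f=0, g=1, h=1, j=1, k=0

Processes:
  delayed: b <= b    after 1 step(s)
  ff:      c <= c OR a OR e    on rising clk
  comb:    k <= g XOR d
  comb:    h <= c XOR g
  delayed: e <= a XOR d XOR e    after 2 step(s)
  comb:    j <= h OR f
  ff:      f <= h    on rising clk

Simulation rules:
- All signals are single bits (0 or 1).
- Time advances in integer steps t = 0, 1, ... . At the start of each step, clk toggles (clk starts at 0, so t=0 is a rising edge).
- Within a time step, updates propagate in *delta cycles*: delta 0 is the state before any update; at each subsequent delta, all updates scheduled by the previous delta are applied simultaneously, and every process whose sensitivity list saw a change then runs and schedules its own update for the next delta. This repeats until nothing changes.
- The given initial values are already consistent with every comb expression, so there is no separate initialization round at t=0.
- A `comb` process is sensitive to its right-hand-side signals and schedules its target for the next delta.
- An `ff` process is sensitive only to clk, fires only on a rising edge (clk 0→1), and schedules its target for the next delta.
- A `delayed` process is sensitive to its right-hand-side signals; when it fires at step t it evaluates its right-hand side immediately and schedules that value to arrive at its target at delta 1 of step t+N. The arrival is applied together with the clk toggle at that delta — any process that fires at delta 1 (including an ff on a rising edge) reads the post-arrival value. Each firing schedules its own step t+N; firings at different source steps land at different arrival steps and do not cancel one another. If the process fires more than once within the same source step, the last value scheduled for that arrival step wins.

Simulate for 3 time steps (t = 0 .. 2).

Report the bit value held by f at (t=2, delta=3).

t=0 Δ0: k=0 e=0 j=1 g=1 h=1 c=0 clk=0 d=1 a=1 f=0 b=0
  Δ1: clk:0→1
  Δ2: c:0→1, f:0→1
  Δ3: h:1→0
  (3Δ to stable)
t=1 Δ0: k=0 e=0 j=1 g=1 h=0 c=1 clk=1 d=1 a=1 f=1 b=0
  Δ1: clk:1→0
  (1Δ to stable)
t=2 Δ0: k=0 e=0 j=1 g=1 h=0 c=1 clk=0 d=1 a=1 f=1 b=0
  Δ1: clk:0→1
  Δ2: f:1→0
  Δ3: j:1→0
  (3Δ to stable)

0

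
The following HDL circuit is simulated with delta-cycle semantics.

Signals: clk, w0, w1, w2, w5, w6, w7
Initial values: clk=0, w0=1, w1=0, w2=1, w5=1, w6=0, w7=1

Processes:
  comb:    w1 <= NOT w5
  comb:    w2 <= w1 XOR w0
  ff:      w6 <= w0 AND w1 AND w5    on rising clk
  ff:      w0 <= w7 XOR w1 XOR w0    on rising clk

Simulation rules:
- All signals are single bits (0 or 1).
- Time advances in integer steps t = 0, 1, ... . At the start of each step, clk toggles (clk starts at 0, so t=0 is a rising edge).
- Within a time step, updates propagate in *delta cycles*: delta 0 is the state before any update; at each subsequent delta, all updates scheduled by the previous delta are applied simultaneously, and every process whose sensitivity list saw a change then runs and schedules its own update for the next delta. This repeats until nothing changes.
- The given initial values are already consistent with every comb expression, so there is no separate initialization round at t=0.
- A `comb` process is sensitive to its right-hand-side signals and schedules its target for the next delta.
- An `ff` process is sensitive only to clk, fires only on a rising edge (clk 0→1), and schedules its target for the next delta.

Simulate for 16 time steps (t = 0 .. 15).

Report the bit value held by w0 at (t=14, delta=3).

[bits: w2,w6,w5,clk,w7,w0,w1]
t=0: Δ0=1010110 Δ1=1011110 Δ2=1011100 Δ3=0011100 | 3Δ
t=1: Δ0=0011100 Δ1=0010100 | 1Δ
t=2: Δ0=0010100 Δ1=0011100 Δ2=0011110 Δ3=1011110 | 3Δ
t=3: Δ0=1011110 Δ1=1010110 | 1Δ
t=4: Δ0=1010110 Δ1=1011110 Δ2=1011100 Δ3=0011100 | 3Δ
t=5: Δ0=0011100 Δ1=0010100 | 1Δ
t=6: Δ0=0010100 Δ1=0011100 Δ2=0011110 Δ3=1011110 | 3Δ
t=7: Δ0=1011110 Δ1=1010110 | 1Δ
t=8: Δ0=1010110 Δ1=1011110 Δ2=1011100 Δ3=0011100 | 3Δ
t=9: Δ0=0011100 Δ1=0010100 | 1Δ
t=10: Δ0=0010100 Δ1=0011100 Δ2=0011110 Δ3=1011110 | 3Δ
t=11: Δ0=1011110 Δ1=1010110 | 1Δ
t=12: Δ0=1010110 Δ1=1011110 Δ2=1011100 Δ3=0011100 | 3Δ
t=13: Δ0=0011100 Δ1=0010100 | 1Δ
t=14: Δ0=0010100 Δ1=0011100 Δ2=0011110 Δ3=1011110 | 3Δ
t=15: Δ0=1011110 Δ1=1010110 | 1Δ

1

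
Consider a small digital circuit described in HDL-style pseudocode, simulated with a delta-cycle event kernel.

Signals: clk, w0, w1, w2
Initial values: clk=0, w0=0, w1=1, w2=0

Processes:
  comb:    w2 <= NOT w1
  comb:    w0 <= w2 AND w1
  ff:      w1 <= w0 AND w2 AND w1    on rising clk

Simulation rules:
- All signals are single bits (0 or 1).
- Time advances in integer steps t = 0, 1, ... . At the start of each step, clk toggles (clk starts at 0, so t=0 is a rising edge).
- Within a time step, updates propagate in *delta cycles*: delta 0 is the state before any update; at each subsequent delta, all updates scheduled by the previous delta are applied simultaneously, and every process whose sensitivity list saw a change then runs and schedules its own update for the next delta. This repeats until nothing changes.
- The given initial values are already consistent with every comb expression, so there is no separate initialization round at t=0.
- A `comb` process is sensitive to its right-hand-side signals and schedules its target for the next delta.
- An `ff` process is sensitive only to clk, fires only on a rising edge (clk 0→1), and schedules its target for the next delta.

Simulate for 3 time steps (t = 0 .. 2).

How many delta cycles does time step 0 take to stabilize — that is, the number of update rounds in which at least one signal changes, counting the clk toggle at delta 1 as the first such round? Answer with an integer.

t0.Δ0 w0=0 clk=0 w1=1 w2=0
t0.Δ1 w0=0 clk=1 w1=1 w2=0
t0.Δ2 w0=0 clk=1 w1=0 w2=0
t0.Δ3 w0=0 clk=1 w1=0 w2=1
t1.Δ0 w0=0 clk=1 w1=0 w2=1
t1.Δ1 w0=0 clk=0 w1=0 w2=1
t2.Δ0 w0=0 clk=0 w1=0 w2=1
t2.Δ1 w0=0 clk=1 w1=0 w2=1

3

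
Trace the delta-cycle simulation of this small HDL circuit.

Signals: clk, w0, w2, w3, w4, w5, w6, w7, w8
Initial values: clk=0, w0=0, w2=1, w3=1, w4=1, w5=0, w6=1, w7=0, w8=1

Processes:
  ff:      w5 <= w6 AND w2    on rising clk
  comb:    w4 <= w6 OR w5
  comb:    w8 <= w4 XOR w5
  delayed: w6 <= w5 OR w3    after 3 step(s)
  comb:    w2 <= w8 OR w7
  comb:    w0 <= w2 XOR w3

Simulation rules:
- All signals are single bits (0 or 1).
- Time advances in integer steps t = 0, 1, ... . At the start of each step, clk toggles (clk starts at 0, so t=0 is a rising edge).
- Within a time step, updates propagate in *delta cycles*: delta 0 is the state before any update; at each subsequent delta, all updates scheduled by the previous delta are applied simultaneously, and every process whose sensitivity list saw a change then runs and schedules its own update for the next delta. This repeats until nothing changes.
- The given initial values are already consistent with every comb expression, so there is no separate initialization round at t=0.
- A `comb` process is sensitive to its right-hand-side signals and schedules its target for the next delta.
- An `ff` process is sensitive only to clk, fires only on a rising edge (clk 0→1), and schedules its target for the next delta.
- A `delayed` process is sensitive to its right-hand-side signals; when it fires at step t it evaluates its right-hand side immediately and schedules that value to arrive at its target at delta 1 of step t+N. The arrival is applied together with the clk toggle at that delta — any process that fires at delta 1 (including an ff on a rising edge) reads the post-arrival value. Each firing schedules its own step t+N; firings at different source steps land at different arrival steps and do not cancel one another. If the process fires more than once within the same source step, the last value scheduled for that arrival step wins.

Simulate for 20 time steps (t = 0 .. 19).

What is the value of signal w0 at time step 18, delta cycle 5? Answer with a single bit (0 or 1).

t0.Δ0 w7=0 clk=0 w8=1 w0=0 w3=1 w5=0 w4=1 w6=1 w2=1
t0.Δ1 w7=0 clk=1 w8=1 w0=0 w3=1 w5=0 w4=1 w6=1 w2=1
t0.Δ2 w7=0 clk=1 w8=1 w0=0 w3=1 w5=1 w4=1 w6=1 w2=1
t0.Δ3 w7=0 clk=1 w8=0 w0=0 w3=1 w5=1 w4=1 w6=1 w2=1
t0.Δ4 w7=0 clk=1 w8=0 w0=0 w3=1 w5=1 w4=1 w6=1 w2=0
t0.Δ5 w7=0 clk=1 w8=0 w0=1 w3=1 w5=1 w4=1 w6=1 w2=0
t1.Δ0 w7=0 clk=1 w8=0 w0=1 w3=1 w5=1 w4=1 w6=1 w2=0
t1.Δ1 w7=0 clk=0 w8=0 w0=1 w3=1 w5=1 w4=1 w6=1 w2=0
t2.Δ0 w7=0 clk=0 w8=0 w0=1 w3=1 w5=1 w4=1 w6=1 w2=0
t2.Δ1 w7=0 clk=1 w8=0 w0=1 w3=1 w5=1 w4=1 w6=1 w2=0
t2.Δ2 w7=0 clk=1 w8=0 w0=1 w3=1 w5=0 w4=1 w6=1 w2=0
t2.Δ3 w7=0 clk=1 w8=1 w0=1 w3=1 w5=0 w4=1 w6=1 w2=0
t2.Δ4 w7=0 clk=1 w8=1 w0=1 w3=1 w5=0 w4=1 w6=1 w2=1
t2.Δ5 w7=0 clk=1 w8=1 w0=0 w3=1 w5=0 w4=1 w6=1 w2=1
t3.Δ0 w7=0 clk=1 w8=1 w0=0 w3=1 w5=0 w4=1 w6=1 w2=1
t3.Δ1 w7=0 clk=0 w8=1 w0=0 w3=1 w5=0 w4=1 w6=1 w2=1
t4.Δ0 w7=0 clk=0 w8=1 w0=0 w3=1 w5=0 w4=1 w6=1 w2=1
t4.Δ1 w7=0 clk=1 w8=1 w0=0 w3=1 w5=0 w4=1 w6=1 w2=1
t4.Δ2 w7=0 clk=1 w8=1 w0=0 w3=1 w5=1 w4=1 w6=1 w2=1
t4.Δ3 w7=0 clk=1 w8=0 w0=0 w3=1 w5=1 w4=1 w6=1 w2=1
t4.Δ4 w7=0 clk=1 w8=0 w0=0 w3=1 w5=1 w4=1 w6=1 w2=0
t4.Δ5 w7=0 clk=1 w8=0 w0=1 w3=1 w5=1 w4=1 w6=1 w2=0
t5.Δ0 w7=0 clk=1 w8=0 w0=1 w3=1 w5=1 w4=1 w6=1 w2=0
t5.Δ1 w7=0 clk=0 w8=0 w0=1 w3=1 w5=1 w4=1 w6=1 w2=0
t6.Δ0 w7=0 clk=0 w8=0 w0=1 w3=1 w5=1 w4=1 w6=1 w2=0
t6.Δ1 w7=0 clk=1 w8=0 w0=1 w3=1 w5=1 w4=1 w6=1 w2=0
t6.Δ2 w7=0 clk=1 w8=0 w0=1 w3=1 w5=0 w4=1 w6=1 w2=0
t6.Δ3 w7=0 clk=1 w8=1 w0=1 w3=1 w5=0 w4=1 w6=1 w2=0
t6.Δ4 w7=0 clk=1 w8=1 w0=1 w3=1 w5=0 w4=1 w6=1 w2=1
t6.Δ5 w7=0 clk=1 w8=1 w0=0 w3=1 w5=0 w4=1 w6=1 w2=1
t7.Δ0 w7=0 clk=1 w8=1 w0=0 w3=1 w5=0 w4=1 w6=1 w2=1
t7.Δ1 w7=0 clk=0 w8=1 w0=0 w3=1 w5=0 w4=1 w6=1 w2=1
t8.Δ0 w7=0 clk=0 w8=1 w0=0 w3=1 w5=0 w4=1 w6=1 w2=1
t8.Δ1 w7=0 clk=1 w8=1 w0=0 w3=1 w5=0 w4=1 w6=1 w2=1
t8.Δ2 w7=0 clk=1 w8=1 w0=0 w3=1 w5=1 w4=1 w6=1 w2=1
t8.Δ3 w7=0 clk=1 w8=0 w0=0 w3=1 w5=1 w4=1 w6=1 w2=1
t8.Δ4 w7=0 clk=1 w8=0 w0=0 w3=1 w5=1 w4=1 w6=1 w2=0
t8.Δ5 w7=0 clk=1 w8=0 w0=1 w3=1 w5=1 w4=1 w6=1 w2=0
t9.Δ0 w7=0 clk=1 w8=0 w0=1 w3=1 w5=1 w4=1 w6=1 w2=0
t9.Δ1 w7=0 clk=0 w8=0 w0=1 w3=1 w5=1 w4=1 w6=1 w2=0
t10.Δ0 w7=0 clk=0 w8=0 w0=1 w3=1 w5=1 w4=1 w6=1 w2=0
t10.Δ1 w7=0 clk=1 w8=0 w0=1 w3=1 w5=1 w4=1 w6=1 w2=0
t10.Δ2 w7=0 clk=1 w8=0 w0=1 w3=1 w5=0 w4=1 w6=1 w2=0
t10.Δ3 w7=0 clk=1 w8=1 w0=1 w3=1 w5=0 w4=1 w6=1 w2=0
t10.Δ4 w7=0 clk=1 w8=1 w0=1 w3=1 w5=0 w4=1 w6=1 w2=1
t10.Δ5 w7=0 clk=1 w8=1 w0=0 w3=1 w5=0 w4=1 w6=1 w2=1
t11.Δ0 w7=0 clk=1 w8=1 w0=0 w3=1 w5=0 w4=1 w6=1 w2=1
t11.Δ1 w7=0 clk=0 w8=1 w0=0 w3=1 w5=0 w4=1 w6=1 w2=1
t12.Δ0 w7=0 clk=0 w8=1 w0=0 w3=1 w5=0 w4=1 w6=1 w2=1
t12.Δ1 w7=0 clk=1 w8=1 w0=0 w3=1 w5=0 w4=1 w6=1 w2=1
t12.Δ2 w7=0 clk=1 w8=1 w0=0 w3=1 w5=1 w4=1 w6=1 w2=1
t12.Δ3 w7=0 clk=1 w8=0 w0=0 w3=1 w5=1 w4=1 w6=1 w2=1
t12.Δ4 w7=0 clk=1 w8=0 w0=0 w3=1 w5=1 w4=1 w6=1 w2=0
t12.Δ5 w7=0 clk=1 w8=0 w0=1 w3=1 w5=1 w4=1 w6=1 w2=0
t13.Δ0 w7=0 clk=1 w8=0 w0=1 w3=1 w5=1 w4=1 w6=1 w2=0
t13.Δ1 w7=0 clk=0 w8=0 w0=1 w3=1 w5=1 w4=1 w6=1 w2=0
t14.Δ0 w7=0 clk=0 w8=0 w0=1 w3=1 w5=1 w4=1 w6=1 w2=0
t14.Δ1 w7=0 clk=1 w8=0 w0=1 w3=1 w5=1 w4=1 w6=1 w2=0
t14.Δ2 w7=0 clk=1 w8=0 w0=1 w3=1 w5=0 w4=1 w6=1 w2=0
t14.Δ3 w7=0 clk=1 w8=1 w0=1 w3=1 w5=0 w4=1 w6=1 w2=0
t14.Δ4 w7=0 clk=1 w8=1 w0=1 w3=1 w5=0 w4=1 w6=1 w2=1
t14.Δ5 w7=0 clk=1 w8=1 w0=0 w3=1 w5=0 w4=1 w6=1 w2=1
t15.Δ0 w7=0 clk=1 w8=1 w0=0 w3=1 w5=0 w4=1 w6=1 w2=1
t15.Δ1 w7=0 clk=0 w8=1 w0=0 w3=1 w5=0 w4=1 w6=1 w2=1
t16.Δ0 w7=0 clk=0 w8=1 w0=0 w3=1 w5=0 w4=1 w6=1 w2=1
t16.Δ1 w7=0 clk=1 w8=1 w0=0 w3=1 w5=0 w4=1 w6=1 w2=1
t16.Δ2 w7=0 clk=1 w8=1 w0=0 w3=1 w5=1 w4=1 w6=1 w2=1
t16.Δ3 w7=0 clk=1 w8=0 w0=0 w3=1 w5=1 w4=1 w6=1 w2=1
t16.Δ4 w7=0 clk=1 w8=0 w0=0 w3=1 w5=1 w4=1 w6=1 w2=0
t16.Δ5 w7=0 clk=1 w8=0 w0=1 w3=1 w5=1 w4=1 w6=1 w2=0
t17.Δ0 w7=0 clk=1 w8=0 w0=1 w3=1 w5=1 w4=1 w6=1 w2=0
t17.Δ1 w7=0 clk=0 w8=0 w0=1 w3=1 w5=1 w4=1 w6=1 w2=0
t18.Δ0 w7=0 clk=0 w8=0 w0=1 w3=1 w5=1 w4=1 w6=1 w2=0
t18.Δ1 w7=0 clk=1 w8=0 w0=1 w3=1 w5=1 w4=1 w6=1 w2=0
t18.Δ2 w7=0 clk=1 w8=0 w0=1 w3=1 w5=0 w4=1 w6=1 w2=0
t18.Δ3 w7=0 clk=1 w8=1 w0=1 w3=1 w5=0 w4=1 w6=1 w2=0
t18.Δ4 w7=0 clk=1 w8=1 w0=1 w3=1 w5=0 w4=1 w6=1 w2=1
t18.Δ5 w7=0 clk=1 w8=1 w0=0 w3=1 w5=0 w4=1 w6=1 w2=1
t19.Δ0 w7=0 clk=1 w8=1 w0=0 w3=1 w5=0 w4=1 w6=1 w2=1
t19.Δ1 w7=0 clk=0 w8=1 w0=0 w3=1 w5=0 w4=1 w6=1 w2=1

0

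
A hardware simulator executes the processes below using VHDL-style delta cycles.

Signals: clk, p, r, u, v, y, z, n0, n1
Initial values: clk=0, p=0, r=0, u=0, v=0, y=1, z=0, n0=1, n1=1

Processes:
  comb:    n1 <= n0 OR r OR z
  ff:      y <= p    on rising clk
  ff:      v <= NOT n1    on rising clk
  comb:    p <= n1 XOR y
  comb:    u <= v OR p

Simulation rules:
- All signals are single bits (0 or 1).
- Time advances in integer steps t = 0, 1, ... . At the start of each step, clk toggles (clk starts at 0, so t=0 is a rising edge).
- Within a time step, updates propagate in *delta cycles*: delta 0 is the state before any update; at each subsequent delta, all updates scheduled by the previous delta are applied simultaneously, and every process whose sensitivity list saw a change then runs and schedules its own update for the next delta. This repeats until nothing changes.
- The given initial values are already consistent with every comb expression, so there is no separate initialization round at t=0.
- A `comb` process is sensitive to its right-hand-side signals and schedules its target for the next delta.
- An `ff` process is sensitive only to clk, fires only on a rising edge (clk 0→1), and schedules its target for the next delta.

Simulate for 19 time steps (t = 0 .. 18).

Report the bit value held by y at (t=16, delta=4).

t0.Δ0 r=0 v=0 clk=0 n0=1 u=0 y=1 n1=1 z=0 p=0
t0.Δ1 r=0 v=0 clk=1 n0=1 u=0 y=1 n1=1 z=0 p=0
t0.Δ2 r=0 v=0 clk=1 n0=1 u=0 y=0 n1=1 z=0 p=0
t0.Δ3 r=0 v=0 clk=1 n0=1 u=0 y=0 n1=1 z=0 p=1
t0.Δ4 r=0 v=0 clk=1 n0=1 u=1 y=0 n1=1 z=0 p=1
t1.Δ0 r=0 v=0 clk=1 n0=1 u=1 y=0 n1=1 z=0 p=1
t1.Δ1 r=0 v=0 clk=0 n0=1 u=1 y=0 n1=1 z=0 p=1
t2.Δ0 r=0 v=0 clk=0 n0=1 u=1 y=0 n1=1 z=0 p=1
t2.Δ1 r=0 v=0 clk=1 n0=1 u=1 y=0 n1=1 z=0 p=1
t2.Δ2 r=0 v=0 clk=1 n0=1 u=1 y=1 n1=1 z=0 p=1
t2.Δ3 r=0 v=0 clk=1 n0=1 u=1 y=1 n1=1 z=0 p=0
t2.Δ4 r=0 v=0 clk=1 n0=1 u=0 y=1 n1=1 z=0 p=0
t3.Δ0 r=0 v=0 clk=1 n0=1 u=0 y=1 n1=1 z=0 p=0
t3.Δ1 r=0 v=0 clk=0 n0=1 u=0 y=1 n1=1 z=0 p=0
t4.Δ0 r=0 v=0 clk=0 n0=1 u=0 y=1 n1=1 z=0 p=0
t4.Δ1 r=0 v=0 clk=1 n0=1 u=0 y=1 n1=1 z=0 p=0
t4.Δ2 r=0 v=0 clk=1 n0=1 u=0 y=0 n1=1 z=0 p=0
t4.Δ3 r=0 v=0 clk=1 n0=1 u=0 y=0 n1=1 z=0 p=1
t4.Δ4 r=0 v=0 clk=1 n0=1 u=1 y=0 n1=1 z=0 p=1
t5.Δ0 r=0 v=0 clk=1 n0=1 u=1 y=0 n1=1 z=0 p=1
t5.Δ1 r=0 v=0 clk=0 n0=1 u=1 y=0 n1=1 z=0 p=1
t6.Δ0 r=0 v=0 clk=0 n0=1 u=1 y=0 n1=1 z=0 p=1
t6.Δ1 r=0 v=0 clk=1 n0=1 u=1 y=0 n1=1 z=0 p=1
t6.Δ2 r=0 v=0 clk=1 n0=1 u=1 y=1 n1=1 z=0 p=1
t6.Δ3 r=0 v=0 clk=1 n0=1 u=1 y=1 n1=1 z=0 p=0
t6.Δ4 r=0 v=0 clk=1 n0=1 u=0 y=1 n1=1 z=0 p=0
t7.Δ0 r=0 v=0 clk=1 n0=1 u=0 y=1 n1=1 z=0 p=0
t7.Δ1 r=0 v=0 clk=0 n0=1 u=0 y=1 n1=1 z=0 p=0
t8.Δ0 r=0 v=0 clk=0 n0=1 u=0 y=1 n1=1 z=0 p=0
t8.Δ1 r=0 v=0 clk=1 n0=1 u=0 y=1 n1=1 z=0 p=0
t8.Δ2 r=0 v=0 clk=1 n0=1 u=0 y=0 n1=1 z=0 p=0
t8.Δ3 r=0 v=0 clk=1 n0=1 u=0 y=0 n1=1 z=0 p=1
t8.Δ4 r=0 v=0 clk=1 n0=1 u=1 y=0 n1=1 z=0 p=1
t9.Δ0 r=0 v=0 clk=1 n0=1 u=1 y=0 n1=1 z=0 p=1
t9.Δ1 r=0 v=0 clk=0 n0=1 u=1 y=0 n1=1 z=0 p=1
t10.Δ0 r=0 v=0 clk=0 n0=1 u=1 y=0 n1=1 z=0 p=1
t10.Δ1 r=0 v=0 clk=1 n0=1 u=1 y=0 n1=1 z=0 p=1
t10.Δ2 r=0 v=0 clk=1 n0=1 u=1 y=1 n1=1 z=0 p=1
t10.Δ3 r=0 v=0 clk=1 n0=1 u=1 y=1 n1=1 z=0 p=0
t10.Δ4 r=0 v=0 clk=1 n0=1 u=0 y=1 n1=1 z=0 p=0
t11.Δ0 r=0 v=0 clk=1 n0=1 u=0 y=1 n1=1 z=0 p=0
t11.Δ1 r=0 v=0 clk=0 n0=1 u=0 y=1 n1=1 z=0 p=0
t12.Δ0 r=0 v=0 clk=0 n0=1 u=0 y=1 n1=1 z=0 p=0
t12.Δ1 r=0 v=0 clk=1 n0=1 u=0 y=1 n1=1 z=0 p=0
t12.Δ2 r=0 v=0 clk=1 n0=1 u=0 y=0 n1=1 z=0 p=0
t12.Δ3 r=0 v=0 clk=1 n0=1 u=0 y=0 n1=1 z=0 p=1
t12.Δ4 r=0 v=0 clk=1 n0=1 u=1 y=0 n1=1 z=0 p=1
t13.Δ0 r=0 v=0 clk=1 n0=1 u=1 y=0 n1=1 z=0 p=1
t13.Δ1 r=0 v=0 clk=0 n0=1 u=1 y=0 n1=1 z=0 p=1
t14.Δ0 r=0 v=0 clk=0 n0=1 u=1 y=0 n1=1 z=0 p=1
t14.Δ1 r=0 v=0 clk=1 n0=1 u=1 y=0 n1=1 z=0 p=1
t14.Δ2 r=0 v=0 clk=1 n0=1 u=1 y=1 n1=1 z=0 p=1
t14.Δ3 r=0 v=0 clk=1 n0=1 u=1 y=1 n1=1 z=0 p=0
t14.Δ4 r=0 v=0 clk=1 n0=1 u=0 y=1 n1=1 z=0 p=0
t15.Δ0 r=0 v=0 clk=1 n0=1 u=0 y=1 n1=1 z=0 p=0
t15.Δ1 r=0 v=0 clk=0 n0=1 u=0 y=1 n1=1 z=0 p=0
t16.Δ0 r=0 v=0 clk=0 n0=1 u=0 y=1 n1=1 z=0 p=0
t16.Δ1 r=0 v=0 clk=1 n0=1 u=0 y=1 n1=1 z=0 p=0
t16.Δ2 r=0 v=0 clk=1 n0=1 u=0 y=0 n1=1 z=0 p=0
t16.Δ3 r=0 v=0 clk=1 n0=1 u=0 y=0 n1=1 z=0 p=1
t16.Δ4 r=0 v=0 clk=1 n0=1 u=1 y=0 n1=1 z=0 p=1
t17.Δ0 r=0 v=0 clk=1 n0=1 u=1 y=0 n1=1 z=0 p=1
t17.Δ1 r=0 v=0 clk=0 n0=1 u=1 y=0 n1=1 z=0 p=1
t18.Δ0 r=0 v=0 clk=0 n0=1 u=1 y=0 n1=1 z=0 p=1
t18.Δ1 r=0 v=0 clk=1 n0=1 u=1 y=0 n1=1 z=0 p=1
t18.Δ2 r=0 v=0 clk=1 n0=1 u=1 y=1 n1=1 z=0 p=1
t18.Δ3 r=0 v=0 clk=1 n0=1 u=1 y=1 n1=1 z=0 p=0
t18.Δ4 r=0 v=0 clk=1 n0=1 u=0 y=1 n1=1 z=0 p=0

0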